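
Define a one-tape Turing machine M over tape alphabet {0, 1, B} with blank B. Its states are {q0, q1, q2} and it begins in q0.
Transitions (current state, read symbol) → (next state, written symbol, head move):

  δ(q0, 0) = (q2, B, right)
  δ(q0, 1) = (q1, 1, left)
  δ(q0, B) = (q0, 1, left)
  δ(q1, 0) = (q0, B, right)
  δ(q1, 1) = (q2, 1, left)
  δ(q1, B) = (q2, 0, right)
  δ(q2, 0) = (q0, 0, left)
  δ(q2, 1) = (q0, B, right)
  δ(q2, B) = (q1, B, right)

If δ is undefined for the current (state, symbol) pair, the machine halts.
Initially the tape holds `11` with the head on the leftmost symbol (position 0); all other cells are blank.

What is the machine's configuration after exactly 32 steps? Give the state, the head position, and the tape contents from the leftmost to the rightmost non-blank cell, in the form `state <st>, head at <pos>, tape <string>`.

state q1, head at 4, tape 0BBBBB1

q0 | B[1]1BBBB   read 1 → write 1, move left, go to q1
q1 | [B]11BBBB   read B → write 0, move right, go to q2
q2 | 0[1]1BBBB   read 1 → write B, move right, go to q0
q0 | 0B[1]BBBB   read 1 → write 1, move left, go to q1
q1 | 0[B]1BBBB   read B → write 0, move right, go to q2
q2 | 00[1]BBBB   read 1 → write B, move right, go to q0
q0 | 00B[B]BBB   read B → write 1, move left, go to q0
q0 | 00[B]1BBB   read B → write 1, move left, go to q0
q0 | 0[0]11BBB   read 0 → write B, move right, go to q2
q2 | 0B[1]1BBB   read 1 → write B, move right, go to q0
q0 | 0BB[1]BBB   read 1 → write 1, move left, go to q1
q1 | 0B[B]1BBB   read B → write 0, move right, go to q2
q2 | 0B0[1]BBB   read 1 → write B, move right, go to q0
q0 | 0B0B[B]BB   read B → write 1, move left, go to q0
q0 | 0B0[B]1BB   read B → write 1, move left, go to q0
q0 | 0B[0]11BB   read 0 → write B, move right, go to q2
q2 | 0BB[1]1BB   read 1 → write B, move right, go to q0
q0 | 0BBB[1]BB   read 1 → write 1, move left, go to q1
q1 | 0BB[B]1BB   read B → write 0, move right, go to q2
q2 | 0BB0[1]BB   read 1 → write B, move right, go to q0
q0 | 0BB0B[B]B   read B → write 1, move left, go to q0
q0 | 0BB0[B]1B   read B → write 1, move left, go to q0
q0 | 0BB[0]11B   read 0 → write B, move right, go to q2
q2 | 0BBB[1]1B   read 1 → write B, move right, go to q0
q0 | 0BBBB[1]B   read 1 → write 1, move left, go to q1
q1 | 0BBB[B]1B   read B → write 0, move right, go to q2
q2 | 0BBB0[1]B   read 1 → write B, move right, go to q0
q0 | 0BBB0B[B]   read B → write 1, move left, go to q0
q0 | 0BBB0[B]1   read B → write 1, move left, go to q0
q0 | 0BBB[0]11   read 0 → write B, move right, go to q2
q2 | 0BBBB[1]1   read 1 → write B, move right, go to q0
q0 | 0BBBBB[1]   read 1 → write 1, move left, go to q1
q1 | 0BBBB[B]1
After 32 steps: state q1, head at 4, tape 0BBBBB1.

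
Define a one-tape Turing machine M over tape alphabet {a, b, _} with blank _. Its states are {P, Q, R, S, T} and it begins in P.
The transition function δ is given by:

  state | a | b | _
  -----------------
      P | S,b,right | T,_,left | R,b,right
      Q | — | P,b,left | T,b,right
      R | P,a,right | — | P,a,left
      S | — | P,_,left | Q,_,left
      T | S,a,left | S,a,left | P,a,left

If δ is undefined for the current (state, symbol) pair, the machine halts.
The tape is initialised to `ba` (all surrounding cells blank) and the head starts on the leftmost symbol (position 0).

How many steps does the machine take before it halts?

state=P head=0 tape=____[b]a__   (P,b)→(T,_,left)
state=T head=-1 tape=___[_]_a__   (T,_)→(P,a,left)
state=P head=-2 tape=__[_]a_a__   (P,_)→(R,b,right)
state=R head=-1 tape=__b[a]_a__   (R,a)→(P,a,right)
state=P head=0 tape=__ba[_]a__   (P,_)→(R,b,right)
state=R head=1 tape=__bab[a]__   (R,a)→(P,a,right)
state=P head=2 tape=__baba[_]_   (P,_)→(R,b,right)
state=R head=3 tape=__babab[_]   (R,_)→(P,a,left)
state=P head=2 tape=__baba[b]a   (P,b)→(T,_,left)
state=T head=1 tape=__bab[a]_a   (T,a)→(S,a,left)
state=S head=0 tape=__ba[b]a_a   (S,b)→(P,_,left)
state=P head=-1 tape=__b[a]_a_a   (P,a)→(S,b,right)
state=S head=0 tape=__bb[_]a_a   (S,_)→(Q,_,left)
state=Q head=-1 tape=__b[b]_a_a   (Q,b)→(P,b,left)
state=P head=-2 tape=__[b]b_a_a   (P,b)→(T,_,left)
state=T head=-3 tape=_[_]_b_a_a   (T,_)→(P,a,left)
state=P head=-4 tape=[_]a_b_a_a   (P,_)→(R,b,right)
state=R head=-3 tape=b[a]_b_a_a   (R,a)→(P,a,right)
state=P head=-2 tape=ba[_]b_a_a   (P,_)→(R,b,right)
state=R head=-1 tape=bab[b]_a_a
M halts after 19 transitions.

19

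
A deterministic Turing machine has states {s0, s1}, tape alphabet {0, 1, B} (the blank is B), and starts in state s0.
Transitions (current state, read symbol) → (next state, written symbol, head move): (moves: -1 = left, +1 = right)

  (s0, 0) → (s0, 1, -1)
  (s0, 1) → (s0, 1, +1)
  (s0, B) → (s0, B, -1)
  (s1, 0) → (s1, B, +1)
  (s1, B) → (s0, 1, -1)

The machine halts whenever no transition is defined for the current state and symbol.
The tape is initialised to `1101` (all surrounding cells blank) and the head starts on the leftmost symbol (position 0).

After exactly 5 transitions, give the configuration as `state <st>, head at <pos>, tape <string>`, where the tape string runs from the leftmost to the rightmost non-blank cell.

state s0, head at 3, tape 1111

s0 | [1]101   read 1 → write 1, move +1, go to s0
s0 | 1[1]01   read 1 → write 1, move +1, go to s0
s0 | 11[0]1   read 0 → write 1, move -1, go to s0
s0 | 1[1]11   read 1 → write 1, move +1, go to s0
s0 | 11[1]1   read 1 → write 1, move +1, go to s0
s0 | 111[1]
After 5 steps: state s0, head at 3, tape 1111.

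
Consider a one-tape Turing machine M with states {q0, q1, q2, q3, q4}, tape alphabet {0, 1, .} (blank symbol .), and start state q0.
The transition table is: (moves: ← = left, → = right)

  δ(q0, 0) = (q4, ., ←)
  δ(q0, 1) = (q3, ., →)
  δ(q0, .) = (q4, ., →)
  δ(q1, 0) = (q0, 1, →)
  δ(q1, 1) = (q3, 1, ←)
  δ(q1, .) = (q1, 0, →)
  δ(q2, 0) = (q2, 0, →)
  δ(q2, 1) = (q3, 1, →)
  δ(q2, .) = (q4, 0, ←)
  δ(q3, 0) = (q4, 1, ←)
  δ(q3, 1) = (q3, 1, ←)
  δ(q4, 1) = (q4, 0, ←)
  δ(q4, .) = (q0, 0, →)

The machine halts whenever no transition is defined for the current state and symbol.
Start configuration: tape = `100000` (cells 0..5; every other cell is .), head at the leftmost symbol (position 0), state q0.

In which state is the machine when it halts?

q3

state=q0 head=0 tape=[1]00000.   (q0,1)→(q3,.,→)
state=q3 head=1 tape=.[0]0000.   (q3,0)→(q4,1,←)
state=q4 head=0 tape=[.]10000.   (q4,.)→(q0,0,→)
state=q0 head=1 tape=0[1]0000.   (q0,1)→(q3,.,→)
state=q3 head=2 tape=0.[0]000.   (q3,0)→(q4,1,←)
state=q4 head=1 tape=0[.]1000.   (q4,.)→(q0,0,→)
state=q0 head=2 tape=00[1]000.   (q0,1)→(q3,.,→)
state=q3 head=3 tape=00.[0]00.   (q3,0)→(q4,1,←)
state=q4 head=2 tape=00[.]100.   (q4,.)→(q0,0,→)
state=q0 head=3 tape=000[1]00.   (q0,1)→(q3,.,→)
state=q3 head=4 tape=000.[0]0.   (q3,0)→(q4,1,←)
state=q4 head=3 tape=000[.]10.   (q4,.)→(q0,0,→)
state=q0 head=4 tape=0000[1]0.   (q0,1)→(q3,.,→)
state=q3 head=5 tape=0000.[0].   (q3,0)→(q4,1,←)
state=q4 head=4 tape=0000[.]1.   (q4,.)→(q0,0,→)
state=q0 head=5 tape=00000[1].   (q0,1)→(q3,.,→)
state=q3 head=6 tape=00000.[.]
No transition is defined for (q3, .); M halts in state q3.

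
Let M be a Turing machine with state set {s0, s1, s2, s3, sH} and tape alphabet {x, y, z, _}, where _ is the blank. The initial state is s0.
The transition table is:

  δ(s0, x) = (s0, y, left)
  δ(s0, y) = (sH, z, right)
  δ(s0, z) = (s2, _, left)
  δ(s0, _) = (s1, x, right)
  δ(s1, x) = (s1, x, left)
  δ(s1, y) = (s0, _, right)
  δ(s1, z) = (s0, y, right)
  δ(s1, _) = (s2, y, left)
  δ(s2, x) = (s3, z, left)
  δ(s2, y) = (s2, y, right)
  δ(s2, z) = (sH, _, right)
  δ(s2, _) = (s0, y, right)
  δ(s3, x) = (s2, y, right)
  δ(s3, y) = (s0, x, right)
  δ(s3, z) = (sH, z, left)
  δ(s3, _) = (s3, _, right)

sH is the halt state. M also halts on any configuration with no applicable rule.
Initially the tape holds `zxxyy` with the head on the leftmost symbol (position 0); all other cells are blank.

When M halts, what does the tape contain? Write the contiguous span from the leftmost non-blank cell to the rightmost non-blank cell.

state=s0 head=0 tape=_[z]xxyy   (s0,z)→(s2,_,left)
state=s2 head=-1 tape=[_]_xxyy   (s2,_)→(s0,y,right)
state=s0 head=0 tape=y[_]xxyy   (s0,_)→(s1,x,right)
state=s1 head=1 tape=yx[x]xyy   (s1,x)→(s1,x,left)
state=s1 head=0 tape=y[x]xxyy   (s1,x)→(s1,x,left)
state=s1 head=-1 tape=[y]xxxyy   (s1,y)→(s0,_,right)
state=s0 head=0 tape=_[x]xxyy   (s0,x)→(s0,y,left)
state=s0 head=-1 tape=[_]yxxyy   (s0,_)→(s1,x,right)
state=s1 head=0 tape=x[y]xxyy   (s1,y)→(s0,_,right)
state=s0 head=1 tape=x_[x]xyy   (s0,x)→(s0,y,left)
state=s0 head=0 tape=x[_]yxyy   (s0,_)→(s1,x,right)
state=s1 head=1 tape=xx[y]xyy   (s1,y)→(s0,_,right)
state=s0 head=2 tape=xx_[x]yy   (s0,x)→(s0,y,left)
state=s0 head=1 tape=xx[_]yyy   (s0,_)→(s1,x,right)
state=s1 head=2 tape=xxx[y]yy   (s1,y)→(s0,_,right)
state=s0 head=3 tape=xxx_[y]y   (s0,y)→(sH,z,right)
state=sH head=4 tape=xxx_z[y]
The non-blank tape span at halt is xxx_zy.

xxx_zy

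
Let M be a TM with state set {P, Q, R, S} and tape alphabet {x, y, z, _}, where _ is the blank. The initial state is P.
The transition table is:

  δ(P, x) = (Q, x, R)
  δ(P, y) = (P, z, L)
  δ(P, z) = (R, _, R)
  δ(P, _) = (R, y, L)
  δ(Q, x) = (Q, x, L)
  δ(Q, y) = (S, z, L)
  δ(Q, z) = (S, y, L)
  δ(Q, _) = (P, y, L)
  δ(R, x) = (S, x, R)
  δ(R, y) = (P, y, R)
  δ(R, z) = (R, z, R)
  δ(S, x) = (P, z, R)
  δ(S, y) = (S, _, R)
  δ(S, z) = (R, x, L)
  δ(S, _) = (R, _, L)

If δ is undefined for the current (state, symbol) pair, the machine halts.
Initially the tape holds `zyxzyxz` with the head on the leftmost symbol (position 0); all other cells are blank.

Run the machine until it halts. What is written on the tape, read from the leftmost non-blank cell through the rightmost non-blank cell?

y_zy_z

P | [z]yxzyxz_   read z → write _, move R, go to R
R | _[y]xzyxz_   read y → write y, move R, go to P
P | _y[x]zyxz_   read x → write x, move R, go to Q
Q | _yx[z]yxz_   read z → write y, move L, go to S
S | _y[x]yyxz_   read x → write z, move R, go to P
P | _yz[y]yxz_   read y → write z, move L, go to P
P | _y[z]zyxz_   read z → write _, move R, go to R
R | _y_[z]yxz_   read z → write z, move R, go to R
R | _y_z[y]xz_   read y → write y, move R, go to P
P | _y_zy[x]z_   read x → write x, move R, go to Q
Q | _y_zyx[z]_   read z → write y, move L, go to S
S | _y_zy[x]y_   read x → write z, move R, go to P
P | _y_zyz[y]_   read y → write z, move L, go to P
P | _y_zy[z]z_   read z → write _, move R, go to R
R | _y_zy_[z]_   read z → write z, move R, go to R
R | _y_zy_z[_]
The non-blank tape span at halt is y_zy_z.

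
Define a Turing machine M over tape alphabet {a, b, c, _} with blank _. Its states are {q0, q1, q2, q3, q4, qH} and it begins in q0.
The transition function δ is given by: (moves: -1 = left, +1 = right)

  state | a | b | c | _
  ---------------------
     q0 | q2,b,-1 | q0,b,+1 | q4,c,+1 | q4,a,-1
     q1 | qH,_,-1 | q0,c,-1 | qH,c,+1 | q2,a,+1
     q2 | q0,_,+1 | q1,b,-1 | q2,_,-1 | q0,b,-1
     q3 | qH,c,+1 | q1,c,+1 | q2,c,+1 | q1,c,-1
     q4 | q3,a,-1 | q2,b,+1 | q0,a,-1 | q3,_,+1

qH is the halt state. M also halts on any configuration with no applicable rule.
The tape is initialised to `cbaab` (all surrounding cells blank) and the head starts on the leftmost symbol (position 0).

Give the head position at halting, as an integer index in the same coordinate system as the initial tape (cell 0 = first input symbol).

7

state=q0 head=0 tape=[c]baab___   (q0,c)→(q4,c,+1)
state=q4 head=1 tape=c[b]aab___   (q4,b)→(q2,b,+1)
state=q2 head=2 tape=cb[a]ab___   (q2,a)→(q0,_,+1)
state=q0 head=3 tape=cb_[a]b___   (q0,a)→(q2,b,-1)
state=q2 head=2 tape=cb[_]bb___   (q2,_)→(q0,b,-1)
state=q0 head=1 tape=c[b]bbb___   (q0,b)→(q0,b,+1)
state=q0 head=2 tape=cb[b]bb___   (q0,b)→(q0,b,+1)
state=q0 head=3 tape=cbb[b]b___   (q0,b)→(q0,b,+1)
state=q0 head=4 tape=cbbb[b]___   (q0,b)→(q0,b,+1)
state=q0 head=5 tape=cbbbb[_]__   (q0,_)→(q4,a,-1)
state=q4 head=4 tape=cbbb[b]a__   (q4,b)→(q2,b,+1)
state=q2 head=5 tape=cbbbb[a]__   (q2,a)→(q0,_,+1)
state=q0 head=6 tape=cbbbb_[_]_   (q0,_)→(q4,a,-1)
state=q4 head=5 tape=cbbbb[_]a_   (q4,_)→(q3,_,+1)
state=q3 head=6 tape=cbbbb_[a]_   (q3,a)→(qH,c,+1)
state=qH head=7 tape=cbbbb_c[_]
At halt the head is at cell 7.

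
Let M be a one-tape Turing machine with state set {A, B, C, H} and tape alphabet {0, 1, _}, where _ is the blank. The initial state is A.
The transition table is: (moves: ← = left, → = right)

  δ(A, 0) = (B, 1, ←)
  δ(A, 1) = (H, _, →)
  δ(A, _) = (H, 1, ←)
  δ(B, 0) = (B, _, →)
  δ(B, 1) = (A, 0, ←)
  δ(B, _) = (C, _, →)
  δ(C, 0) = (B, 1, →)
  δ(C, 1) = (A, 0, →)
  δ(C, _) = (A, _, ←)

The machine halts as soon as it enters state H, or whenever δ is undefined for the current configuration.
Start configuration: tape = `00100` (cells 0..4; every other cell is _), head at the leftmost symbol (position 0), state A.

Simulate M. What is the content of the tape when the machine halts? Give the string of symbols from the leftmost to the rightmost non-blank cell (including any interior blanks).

10100

state=A head=0 tape=_[0]0100   (A,0)→(B,1,←)
state=B head=-1 tape=[_]10100   (B,_)→(C,_,→)
state=C head=0 tape=_[1]0100   (C,1)→(A,0,→)
state=A head=1 tape=_0[0]100   (A,0)→(B,1,←)
state=B head=0 tape=_[0]1100   (B,0)→(B,_,→)
state=B head=1 tape=__[1]100   (B,1)→(A,0,←)
state=A head=0 tape=_[_]0100   (A,_)→(H,1,←)
state=H head=-1 tape=[_]10100
The non-blank tape span at halt is 10100.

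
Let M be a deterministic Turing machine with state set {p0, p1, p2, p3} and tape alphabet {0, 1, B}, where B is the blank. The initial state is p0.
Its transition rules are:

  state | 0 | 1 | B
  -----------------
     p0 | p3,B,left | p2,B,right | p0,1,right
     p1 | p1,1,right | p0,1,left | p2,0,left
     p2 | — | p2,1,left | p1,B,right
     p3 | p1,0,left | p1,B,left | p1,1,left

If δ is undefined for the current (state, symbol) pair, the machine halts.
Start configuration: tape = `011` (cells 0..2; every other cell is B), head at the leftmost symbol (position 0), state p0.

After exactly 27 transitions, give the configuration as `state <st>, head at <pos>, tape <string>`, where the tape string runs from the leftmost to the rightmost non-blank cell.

state p2, head at 3, tape 1B11BB10

p0 | BBB[0]11BBB   read 0 → write B, move left, go to p3
p3 | BB[B]B11BBB   read B → write 1, move left, go to p1
p1 | B[B]1B11BBB   read B → write 0, move left, go to p2
p2 | [B]01B11BBB   read B → write B, move right, go to p1
p1 | B[0]1B11BBB   read 0 → write 1, move right, go to p1
p1 | B1[1]B11BBB   read 1 → write 1, move left, go to p0
p0 | B[1]1B11BBB   read 1 → write B, move right, go to p2
p2 | BB[1]B11BBB   read 1 → write 1, move left, go to p2
p2 | B[B]1B11BBB   read B → write B, move right, go to p1
p1 | BB[1]B11BBB   read 1 → write 1, move left, go to p0
p0 | B[B]1B11BBB   read B → write 1, move right, go to p0
p0 | B1[1]B11BBB   read 1 → write B, move right, go to p2
p2 | B1B[B]11BBB   read B → write B, move right, go to p1
p1 | B1BB[1]1BBB   read 1 → write 1, move left, go to p0
p0 | B1B[B]11BBB   read B → write 1, move right, go to p0
p0 | B1B1[1]1BBB   read 1 → write B, move right, go to p2
p2 | B1B1B[1]BBB   read 1 → write 1, move left, go to p2
p2 | B1B1[B]1BBB   read B → write B, move right, go to p1
p1 | B1B1B[1]BBB   read 1 → write 1, move left, go to p0
p0 | B1B1[B]1BBB   read B → write 1, move right, go to p0
p0 | B1B11[1]BBB   read 1 → write B, move right, go to p2
p2 | B1B11B[B]BB   read B → write B, move right, go to p1
p1 | B1B11BB[B]B   read B → write 0, move left, go to p2
p2 | B1B11B[B]0B   read B → write B, move right, go to p1
p1 | B1B11BB[0]B   read 0 → write 1, move right, go to p1
p1 | B1B11BB1[B]   read B → write 0, move left, go to p2
p2 | B1B11BB[1]0   read 1 → write 1, move left, go to p2
p2 | B1B11B[B]10
After 27 steps: state p2, head at 3, tape 1B11BB10.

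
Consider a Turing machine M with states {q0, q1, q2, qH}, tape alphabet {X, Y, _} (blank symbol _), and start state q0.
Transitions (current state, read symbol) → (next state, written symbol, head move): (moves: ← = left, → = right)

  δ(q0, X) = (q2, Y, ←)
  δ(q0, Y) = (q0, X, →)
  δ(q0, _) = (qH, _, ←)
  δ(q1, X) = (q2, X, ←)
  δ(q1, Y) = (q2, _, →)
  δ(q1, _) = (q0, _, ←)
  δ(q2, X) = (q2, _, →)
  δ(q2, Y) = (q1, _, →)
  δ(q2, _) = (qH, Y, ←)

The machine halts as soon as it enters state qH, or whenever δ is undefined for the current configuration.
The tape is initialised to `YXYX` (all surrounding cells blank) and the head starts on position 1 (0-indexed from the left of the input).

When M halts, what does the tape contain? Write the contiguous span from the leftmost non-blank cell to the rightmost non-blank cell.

q0 | Y[X]YX   read X → write Y, move ←, go to q2
q2 | [Y]YYX   read Y → write _, move →, go to q1
q1 | _[Y]YX   read Y → write _, move →, go to q2
q2 | __[Y]X   read Y → write _, move →, go to q1
q1 | ___[X]   read X → write X, move ←, go to q2
q2 | __[_]X   read _ → write Y, move ←, go to qH
qH | _[_]YX
The non-blank tape span at halt is YX.

YX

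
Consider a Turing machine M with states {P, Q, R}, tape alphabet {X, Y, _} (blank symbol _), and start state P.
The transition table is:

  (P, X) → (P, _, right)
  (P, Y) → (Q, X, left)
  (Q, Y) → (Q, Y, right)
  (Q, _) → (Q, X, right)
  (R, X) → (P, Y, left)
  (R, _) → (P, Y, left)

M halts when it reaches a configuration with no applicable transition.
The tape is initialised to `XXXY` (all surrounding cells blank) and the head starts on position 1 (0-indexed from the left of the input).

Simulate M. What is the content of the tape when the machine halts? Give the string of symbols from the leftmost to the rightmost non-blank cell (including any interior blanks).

state=P head=1 tape=X[X]XY   (P,X)→(P,_,right)
state=P head=2 tape=X_[X]Y   (P,X)→(P,_,right)
state=P head=3 tape=X__[Y]   (P,Y)→(Q,X,left)
state=Q head=2 tape=X_[_]X   (Q,_)→(Q,X,right)
state=Q head=3 tape=X_X[X]
The non-blank tape span at halt is X_XX.

X_XX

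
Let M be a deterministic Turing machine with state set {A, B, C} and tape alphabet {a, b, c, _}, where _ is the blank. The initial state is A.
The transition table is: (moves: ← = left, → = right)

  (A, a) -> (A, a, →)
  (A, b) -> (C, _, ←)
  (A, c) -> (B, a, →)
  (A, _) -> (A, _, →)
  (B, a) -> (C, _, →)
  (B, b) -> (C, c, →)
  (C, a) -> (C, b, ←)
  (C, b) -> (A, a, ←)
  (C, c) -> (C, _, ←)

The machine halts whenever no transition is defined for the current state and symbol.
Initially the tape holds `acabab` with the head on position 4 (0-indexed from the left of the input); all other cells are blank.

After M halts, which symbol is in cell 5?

A | _acab[a]b   read a → write a, move →, go to A
A | _acaba[b]   read b → write _, move ←, go to C
C | _acab[a]_   read a → write b, move ←, go to C
C | _aca[b]b_   read b → write a, move ←, go to A
A | _ac[a]ab_   read a → write a, move →, go to A
A | _aca[a]b_   read a → write a, move →, go to A
A | _acaa[b]_   read b → write _, move ←, go to C
C | _aca[a]__   read a → write b, move ←, go to C
C | _ac[a]b__   read a → write b, move ←, go to C
C | _a[c]bb__   read c → write _, move ←, go to C
C | _[a]_bb__   read a → write b, move ←, go to C
C | [_]b_bb__
Cell 5 holds _ when M halts.

_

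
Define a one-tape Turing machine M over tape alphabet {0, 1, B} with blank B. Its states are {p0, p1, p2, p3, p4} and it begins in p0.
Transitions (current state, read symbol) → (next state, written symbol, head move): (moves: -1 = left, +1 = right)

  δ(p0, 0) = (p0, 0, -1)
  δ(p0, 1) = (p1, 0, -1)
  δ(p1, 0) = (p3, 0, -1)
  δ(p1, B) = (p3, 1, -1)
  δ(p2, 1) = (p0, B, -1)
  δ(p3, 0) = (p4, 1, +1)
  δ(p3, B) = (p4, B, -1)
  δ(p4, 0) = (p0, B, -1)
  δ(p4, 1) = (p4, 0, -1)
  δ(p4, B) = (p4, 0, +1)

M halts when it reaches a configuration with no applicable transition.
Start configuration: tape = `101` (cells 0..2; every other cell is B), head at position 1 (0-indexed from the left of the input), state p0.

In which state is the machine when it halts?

p0

p0 | BBBB1[0]1   read 0 → write 0, move -1, go to p0
p0 | BBBB[1]01   read 1 → write 0, move -1, go to p1
p1 | BBB[B]001   read B → write 1, move -1, go to p3
p3 | BB[B]1001   read B → write B, move -1, go to p4
p4 | B[B]B1001   read B → write 0, move +1, go to p4
p4 | B0[B]1001   read B → write 0, move +1, go to p4
p4 | B00[1]001   read 1 → write 0, move -1, go to p4
p4 | B0[0]0001   read 0 → write B, move -1, go to p0
p0 | B[0]B0001   read 0 → write 0, move -1, go to p0
p0 | [B]0B0001
No transition is defined for (p0, B); M halts in state p0.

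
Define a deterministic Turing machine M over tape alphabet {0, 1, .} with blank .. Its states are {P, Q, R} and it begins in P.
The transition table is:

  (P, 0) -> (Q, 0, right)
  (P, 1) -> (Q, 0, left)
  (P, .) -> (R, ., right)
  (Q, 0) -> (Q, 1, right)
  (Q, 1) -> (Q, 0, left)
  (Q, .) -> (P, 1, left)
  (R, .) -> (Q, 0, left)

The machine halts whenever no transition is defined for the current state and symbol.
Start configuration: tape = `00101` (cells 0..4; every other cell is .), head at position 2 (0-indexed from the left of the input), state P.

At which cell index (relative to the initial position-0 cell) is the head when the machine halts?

-1

state=P head=2 tape=..00[1]01.   (P,1)→(Q,0,left)
state=Q head=1 tape=..0[0]001.   (Q,0)→(Q,1,right)
state=Q head=2 tape=..01[0]01.   (Q,0)→(Q,1,right)
state=Q head=3 tape=..011[0]1.   (Q,0)→(Q,1,right)
state=Q head=4 tape=..0111[1].   (Q,1)→(Q,0,left)
state=Q head=3 tape=..011[1]0.   (Q,1)→(Q,0,left)
state=Q head=2 tape=..01[1]00.   (Q,1)→(Q,0,left)
state=Q head=1 tape=..0[1]000.   (Q,1)→(Q,0,left)
state=Q head=0 tape=..[0]0000.   (Q,0)→(Q,1,right)
state=Q head=1 tape=..1[0]000.   (Q,0)→(Q,1,right)
state=Q head=2 tape=..11[0]00.   (Q,0)→(Q,1,right)
state=Q head=3 tape=..111[0]0.   (Q,0)→(Q,1,right)
state=Q head=4 tape=..1111[0].   (Q,0)→(Q,1,right)
state=Q head=5 tape=..11111[.]   (Q,.)→(P,1,left)
state=P head=4 tape=..1111[1]1   (P,1)→(Q,0,left)
state=Q head=3 tape=..111[1]01   (Q,1)→(Q,0,left)
state=Q head=2 tape=..11[1]001   (Q,1)→(Q,0,left)
state=Q head=1 tape=..1[1]0001   (Q,1)→(Q,0,left)
state=Q head=0 tape=..[1]00001   (Q,1)→(Q,0,left)
state=Q head=-1 tape=.[.]000001   (Q,.)→(P,1,left)
state=P head=-2 tape=[.]1000001   (P,.)→(R,.,right)
state=R head=-1 tape=.[1]000001
At halt the head is at cell -1.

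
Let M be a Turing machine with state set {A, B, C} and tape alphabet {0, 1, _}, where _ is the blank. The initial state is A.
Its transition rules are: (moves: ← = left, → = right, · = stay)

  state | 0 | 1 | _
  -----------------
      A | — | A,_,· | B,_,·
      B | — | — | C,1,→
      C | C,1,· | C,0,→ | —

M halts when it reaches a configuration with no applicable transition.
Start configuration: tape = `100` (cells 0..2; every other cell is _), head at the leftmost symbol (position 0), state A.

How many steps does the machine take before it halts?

7

A | [1]00_   read 1 → write _, move ·, go to A
A | [_]00_   read _ → write _, move ·, go to B
B | [_]00_   read _ → write 1, move →, go to C
C | 1[0]0_   read 0 → write 1, move ·, go to C
C | 1[1]0_   read 1 → write 0, move →, go to C
C | 10[0]_   read 0 → write 1, move ·, go to C
C | 10[1]_   read 1 → write 0, move →, go to C
C | 100[_]
M halts after 7 transitions.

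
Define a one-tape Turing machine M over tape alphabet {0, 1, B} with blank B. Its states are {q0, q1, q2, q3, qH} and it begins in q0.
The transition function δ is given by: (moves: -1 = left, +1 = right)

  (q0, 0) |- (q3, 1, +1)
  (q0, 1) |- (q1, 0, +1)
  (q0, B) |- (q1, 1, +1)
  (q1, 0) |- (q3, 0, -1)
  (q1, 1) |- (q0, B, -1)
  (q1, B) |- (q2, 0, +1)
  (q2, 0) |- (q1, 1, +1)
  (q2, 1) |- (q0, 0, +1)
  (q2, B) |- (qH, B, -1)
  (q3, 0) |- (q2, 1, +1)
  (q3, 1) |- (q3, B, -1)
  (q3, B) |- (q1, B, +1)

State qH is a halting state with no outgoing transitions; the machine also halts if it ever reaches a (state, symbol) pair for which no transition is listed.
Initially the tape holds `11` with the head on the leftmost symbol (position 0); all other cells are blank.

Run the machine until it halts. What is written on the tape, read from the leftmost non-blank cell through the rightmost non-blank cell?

1B0

q0 | [1]1BB   read 1 → write 0, move +1, go to q1
q1 | 0[1]BB   read 1 → write B, move -1, go to q0
q0 | [0]BBB   read 0 → write 1, move +1, go to q3
q3 | 1[B]BB   read B → write B, move +1, go to q1
q1 | 1B[B]B   read B → write 0, move +1, go to q2
q2 | 1B0[B]   read B → write B, move -1, go to qH
qH | 1B[0]B
The non-blank tape span at halt is 1B0.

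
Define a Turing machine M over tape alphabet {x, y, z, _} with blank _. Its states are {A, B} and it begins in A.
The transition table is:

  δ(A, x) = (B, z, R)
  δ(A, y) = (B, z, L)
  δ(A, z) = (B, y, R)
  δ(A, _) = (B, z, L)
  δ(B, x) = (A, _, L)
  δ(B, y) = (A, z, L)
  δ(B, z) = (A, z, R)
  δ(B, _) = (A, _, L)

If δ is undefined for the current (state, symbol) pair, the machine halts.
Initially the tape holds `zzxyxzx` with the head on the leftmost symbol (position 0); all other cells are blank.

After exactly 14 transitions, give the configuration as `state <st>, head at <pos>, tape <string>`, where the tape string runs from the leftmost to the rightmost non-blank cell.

A | [z]zxyxzx_   read z → write y, move R, go to B
B | y[z]xyxzx_   read z → write z, move R, go to A
A | yz[x]yxzx_   read x → write z, move R, go to B
B | yzz[y]xzx_   read y → write z, move L, go to A
A | yz[z]zxzx_   read z → write y, move R, go to B
B | yzy[z]xzx_   read z → write z, move R, go to A
A | yzyz[x]zx_   read x → write z, move R, go to B
B | yzyzz[z]x_   read z → write z, move R, go to A
A | yzyzzz[x]_   read x → write z, move R, go to B
B | yzyzzzz[_]   read _ → write _, move L, go to A
A | yzyzzz[z]_   read z → write y, move R, go to B
B | yzyzzzy[_]   read _ → write _, move L, go to A
A | yzyzzz[y]_   read y → write z, move L, go to B
B | yzyzz[z]z_   read z → write z, move R, go to A
A | yzyzzz[z]_
After 14 steps: state A, head at 6, tape yzyzzzz.

state A, head at 6, tape yzyzzzz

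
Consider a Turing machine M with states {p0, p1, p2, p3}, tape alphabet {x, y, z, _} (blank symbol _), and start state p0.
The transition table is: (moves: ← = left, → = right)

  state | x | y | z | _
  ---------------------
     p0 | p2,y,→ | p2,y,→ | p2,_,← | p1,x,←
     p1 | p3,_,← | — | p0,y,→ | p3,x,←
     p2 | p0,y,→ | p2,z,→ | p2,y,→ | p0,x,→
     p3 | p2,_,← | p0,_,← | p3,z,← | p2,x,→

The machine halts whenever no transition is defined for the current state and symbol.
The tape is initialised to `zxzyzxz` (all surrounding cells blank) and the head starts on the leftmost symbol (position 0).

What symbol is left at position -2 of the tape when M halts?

x

p0 | __[z]xzyzxz_   read z → write _, move ←, go to p2
p2 | _[_]_xzyzxz_   read _ → write x, move →, go to p0
p0 | _x[_]xzyzxz_   read _ → write x, move ←, go to p1
p1 | _[x]xxzyzxz_   read x → write _, move ←, go to p3
p3 | [_]_xxzyzxz_   read _ → write x, move →, go to p2
p2 | x[_]xxzyzxz_   read _ → write x, move →, go to p0
p0 | xx[x]xzyzxz_   read x → write y, move →, go to p2
p2 | xxy[x]zyzxz_   read x → write y, move →, go to p0
p0 | xxyy[z]yzxz_   read z → write _, move ←, go to p2
p2 | xxy[y]_yzxz_   read y → write z, move →, go to p2
p2 | xxyz[_]yzxz_   read _ → write x, move →, go to p0
p0 | xxyzx[y]zxz_   read y → write y, move →, go to p2
p2 | xxyzxy[z]xz_   read z → write y, move →, go to p2
p2 | xxyzxyy[x]z_   read x → write y, move →, go to p0
p0 | xxyzxyyy[z]_   read z → write _, move ←, go to p2
p2 | xxyzxyy[y]__   read y → write z, move →, go to p2
p2 | xxyzxyyz[_]_   read _ → write x, move →, go to p0
p0 | xxyzxyyzx[_]   read _ → write x, move ←, go to p1
p1 | xxyzxyyz[x]x   read x → write _, move ←, go to p3
p3 | xxyzxyy[z]_x   read z → write z, move ←, go to p3
p3 | xxyzxy[y]z_x   read y → write _, move ←, go to p0
p0 | xxyzx[y]_z_x   read y → write y, move →, go to p2
p2 | xxyzxy[_]z_x   read _ → write x, move →, go to p0
p0 | xxyzxyx[z]_x   read z → write _, move ←, go to p2
p2 | xxyzxy[x]__x   read x → write y, move →, go to p0
p0 | xxyzxyy[_]_x   read _ → write x, move ←, go to p1
p1 | xxyzxy[y]x_x
Cell -2 holds x when M halts.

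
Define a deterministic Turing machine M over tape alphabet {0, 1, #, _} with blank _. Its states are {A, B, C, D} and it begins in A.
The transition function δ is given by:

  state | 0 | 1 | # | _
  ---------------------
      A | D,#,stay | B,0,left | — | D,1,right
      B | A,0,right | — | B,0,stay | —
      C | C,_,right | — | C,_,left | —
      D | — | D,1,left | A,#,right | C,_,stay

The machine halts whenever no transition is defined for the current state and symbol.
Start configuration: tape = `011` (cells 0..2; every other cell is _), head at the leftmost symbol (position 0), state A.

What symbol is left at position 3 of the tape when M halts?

1

A | [0]11__   read 0 → write #, move stay, go to D
D | [#]11__   read # → write #, move right, go to A
A | #[1]1__   read 1 → write 0, move left, go to B
B | [#]01__   read # → write 0, move stay, go to B
B | [0]01__   read 0 → write 0, move right, go to A
A | 0[0]1__   read 0 → write #, move stay, go to D
D | 0[#]1__   read # → write #, move right, go to A
A | 0#[1]__   read 1 → write 0, move left, go to B
B | 0[#]0__   read # → write 0, move stay, go to B
B | 0[0]0__   read 0 → write 0, move right, go to A
A | 00[0]__   read 0 → write #, move stay, go to D
D | 00[#]__   read # → write #, move right, go to A
A | 00#[_]_   read _ → write 1, move right, go to D
D | 00#1[_]   read _ → write _, move stay, go to C
C | 00#1[_]
Cell 3 holds 1 when M halts.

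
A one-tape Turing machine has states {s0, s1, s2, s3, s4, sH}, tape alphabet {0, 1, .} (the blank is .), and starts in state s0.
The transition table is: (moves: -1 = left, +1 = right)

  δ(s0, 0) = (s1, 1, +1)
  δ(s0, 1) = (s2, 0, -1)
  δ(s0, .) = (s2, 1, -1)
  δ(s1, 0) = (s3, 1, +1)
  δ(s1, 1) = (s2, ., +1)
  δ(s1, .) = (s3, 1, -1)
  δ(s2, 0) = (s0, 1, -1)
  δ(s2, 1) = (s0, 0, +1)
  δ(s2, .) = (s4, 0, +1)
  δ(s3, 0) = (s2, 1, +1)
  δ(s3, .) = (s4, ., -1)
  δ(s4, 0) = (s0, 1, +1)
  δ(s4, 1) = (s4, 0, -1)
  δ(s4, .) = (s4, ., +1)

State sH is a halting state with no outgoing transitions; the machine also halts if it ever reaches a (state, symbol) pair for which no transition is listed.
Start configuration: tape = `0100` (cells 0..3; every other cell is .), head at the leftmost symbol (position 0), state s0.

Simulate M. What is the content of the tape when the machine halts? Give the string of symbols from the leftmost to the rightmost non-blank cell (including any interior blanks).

0011110

s0 | ...[0]100   read 0 → write 1, move +1, go to s1
s1 | ...1[1]00   read 1 → write ., move +1, go to s2
s2 | ...1.[0]0   read 0 → write 1, move -1, go to s0
s0 | ...1[.]10   read . → write 1, move -1, go to s2
s2 | ...[1]110   read 1 → write 0, move +1, go to s0
s0 | ...0[1]10   read 1 → write 0, move -1, go to s2
s2 | ...[0]010   read 0 → write 1, move -1, go to s0
s0 | ..[.]1010   read . → write 1, move -1, go to s2
s2 | .[.]11010   read . → write 0, move +1, go to s4
s4 | .0[1]1010   read 1 → write 0, move -1, go to s4
s4 | .[0]01010   read 0 → write 1, move +1, go to s0
s0 | .1[0]1010   read 0 → write 1, move +1, go to s1
s1 | .11[1]010   read 1 → write ., move +1, go to s2
s2 | .11.[0]10   read 0 → write 1, move -1, go to s0
s0 | .11[.]110   read . → write 1, move -1, go to s2
s2 | .1[1]1110   read 1 → write 0, move +1, go to s0
s0 | .10[1]110   read 1 → write 0, move -1, go to s2
s2 | .1[0]0110   read 0 → write 1, move -1, go to s0
s0 | .[1]10110   read 1 → write 0, move -1, go to s2
s2 | [.]010110   read . → write 0, move +1, go to s4
s4 | 0[0]10110   read 0 → write 1, move +1, go to s0
s0 | 01[1]0110   read 1 → write 0, move -1, go to s2
s2 | 0[1]00110   read 1 → write 0, move +1, go to s0
s0 | 00[0]0110   read 0 → write 1, move +1, go to s1
s1 | 001[0]110   read 0 → write 1, move +1, go to s3
s3 | 0011[1]10
The non-blank tape span at halt is 0011110.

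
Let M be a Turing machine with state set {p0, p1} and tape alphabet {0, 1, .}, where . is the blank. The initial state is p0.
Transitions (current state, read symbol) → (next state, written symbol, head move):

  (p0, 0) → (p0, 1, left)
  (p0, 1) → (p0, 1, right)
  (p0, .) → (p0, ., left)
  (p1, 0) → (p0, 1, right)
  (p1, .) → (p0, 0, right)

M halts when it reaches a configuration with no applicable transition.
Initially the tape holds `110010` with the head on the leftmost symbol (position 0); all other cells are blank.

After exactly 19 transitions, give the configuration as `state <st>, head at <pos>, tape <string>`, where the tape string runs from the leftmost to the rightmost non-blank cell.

state p0, head at 5, tape 111111

state=p0 head=0 tape=[1]10010.   (p0,1)→(p0,1,right)
state=p0 head=1 tape=1[1]0010.   (p0,1)→(p0,1,right)
state=p0 head=2 tape=11[0]010.   (p0,0)→(p0,1,left)
state=p0 head=1 tape=1[1]1010.   (p0,1)→(p0,1,right)
state=p0 head=2 tape=11[1]010.   (p0,1)→(p0,1,right)
state=p0 head=3 tape=111[0]10.   (p0,0)→(p0,1,left)
state=p0 head=2 tape=11[1]110.   (p0,1)→(p0,1,right)
state=p0 head=3 tape=111[1]10.   (p0,1)→(p0,1,right)
state=p0 head=4 tape=1111[1]0.   (p0,1)→(p0,1,right)
state=p0 head=5 tape=11111[0].   (p0,0)→(p0,1,left)
state=p0 head=4 tape=1111[1]1.   (p0,1)→(p0,1,right)
state=p0 head=5 tape=11111[1].   (p0,1)→(p0,1,right)
state=p0 head=6 tape=111111[.]   (p0,.)→(p0,.,left)
state=p0 head=5 tape=11111[1].   (p0,1)→(p0,1,right)
state=p0 head=6 tape=111111[.]   (p0,.)→(p0,.,left)
state=p0 head=5 tape=11111[1].   (p0,1)→(p0,1,right)
state=p0 head=6 tape=111111[.]   (p0,.)→(p0,.,left)
state=p0 head=5 tape=11111[1].   (p0,1)→(p0,1,right)
state=p0 head=6 tape=111111[.]   (p0,.)→(p0,.,left)
state=p0 head=5 tape=11111[1].
After 19 steps: state p0, head at 5, tape 111111.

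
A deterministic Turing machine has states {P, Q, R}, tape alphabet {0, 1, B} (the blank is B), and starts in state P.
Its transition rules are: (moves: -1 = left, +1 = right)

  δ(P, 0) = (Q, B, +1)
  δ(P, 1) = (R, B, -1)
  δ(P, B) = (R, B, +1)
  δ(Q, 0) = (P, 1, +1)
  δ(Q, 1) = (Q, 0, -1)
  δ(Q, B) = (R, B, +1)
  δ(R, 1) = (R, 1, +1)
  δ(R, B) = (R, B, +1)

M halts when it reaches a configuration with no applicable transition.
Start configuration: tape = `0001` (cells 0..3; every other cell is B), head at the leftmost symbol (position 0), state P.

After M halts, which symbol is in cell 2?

B

P | [0]001   read 0 → write B, move +1, go to Q
Q | B[0]01   read 0 → write 1, move +1, go to P
P | B1[0]1   read 0 → write B, move +1, go to Q
Q | B1B[1]   read 1 → write 0, move -1, go to Q
Q | B1[B]0   read B → write B, move +1, go to R
R | B1B[0]
Cell 2 holds B when M halts.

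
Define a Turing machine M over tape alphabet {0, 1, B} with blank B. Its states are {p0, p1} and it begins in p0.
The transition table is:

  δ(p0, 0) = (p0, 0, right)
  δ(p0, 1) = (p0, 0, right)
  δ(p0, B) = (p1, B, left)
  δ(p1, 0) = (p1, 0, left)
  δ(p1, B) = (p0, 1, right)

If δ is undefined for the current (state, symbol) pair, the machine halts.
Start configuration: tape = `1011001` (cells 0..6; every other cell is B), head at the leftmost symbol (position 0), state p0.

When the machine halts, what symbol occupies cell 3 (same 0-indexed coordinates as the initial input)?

p0 | B[1]011001B   read 1 → write 0, move right, go to p0
p0 | B0[0]11001B   read 0 → write 0, move right, go to p0
p0 | B00[1]1001B   read 1 → write 0, move right, go to p0
p0 | B000[1]001B   read 1 → write 0, move right, go to p0
p0 | B0000[0]01B   read 0 → write 0, move right, go to p0
p0 | B00000[0]1B   read 0 → write 0, move right, go to p0
p0 | B000000[1]B   read 1 → write 0, move right, go to p0
p0 | B0000000[B]   read B → write B, move left, go to p1
p1 | B000000[0]B   read 0 → write 0, move left, go to p1
p1 | B00000[0]0B   read 0 → write 0, move left, go to p1
p1 | B0000[0]00B   read 0 → write 0, move left, go to p1
p1 | B000[0]000B   read 0 → write 0, move left, go to p1
p1 | B00[0]0000B   read 0 → write 0, move left, go to p1
p1 | B0[0]00000B   read 0 → write 0, move left, go to p1
p1 | B[0]000000B   read 0 → write 0, move left, go to p1
p1 | [B]0000000B   read B → write 1, move right, go to p0
p0 | 1[0]000000B   read 0 → write 0, move right, go to p0
p0 | 10[0]00000B   read 0 → write 0, move right, go to p0
p0 | 100[0]0000B   read 0 → write 0, move right, go to p0
p0 | 1000[0]000B   read 0 → write 0, move right, go to p0
p0 | 10000[0]00B   read 0 → write 0, move right, go to p0
p0 | 100000[0]0B   read 0 → write 0, move right, go to p0
p0 | 1000000[0]B   read 0 → write 0, move right, go to p0
p0 | 10000000[B]   read B → write B, move left, go to p1
p1 | 1000000[0]B   read 0 → write 0, move left, go to p1
p1 | 100000[0]0B   read 0 → write 0, move left, go to p1
p1 | 10000[0]00B   read 0 → write 0, move left, go to p1
p1 | 1000[0]000B   read 0 → write 0, move left, go to p1
p1 | 100[0]0000B   read 0 → write 0, move left, go to p1
p1 | 10[0]00000B   read 0 → write 0, move left, go to p1
p1 | 1[0]000000B   read 0 → write 0, move left, go to p1
p1 | [1]0000000B
Cell 3 holds 0 when M halts.

0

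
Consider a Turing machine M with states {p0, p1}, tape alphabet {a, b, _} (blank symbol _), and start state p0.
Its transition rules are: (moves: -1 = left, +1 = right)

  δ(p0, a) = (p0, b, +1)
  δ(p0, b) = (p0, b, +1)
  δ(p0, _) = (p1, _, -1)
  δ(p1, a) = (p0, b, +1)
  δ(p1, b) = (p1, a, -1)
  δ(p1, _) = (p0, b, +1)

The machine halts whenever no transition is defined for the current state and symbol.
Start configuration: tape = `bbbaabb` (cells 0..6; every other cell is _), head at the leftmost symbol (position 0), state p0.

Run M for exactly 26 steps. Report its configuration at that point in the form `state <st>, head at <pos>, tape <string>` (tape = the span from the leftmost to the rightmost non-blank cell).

state=p0 head=0 tape=_[b]bbaabb_   (p0,b)→(p0,b,+1)
state=p0 head=1 tape=_b[b]baabb_   (p0,b)→(p0,b,+1)
state=p0 head=2 tape=_bb[b]aabb_   (p0,b)→(p0,b,+1)
state=p0 head=3 tape=_bbb[a]abb_   (p0,a)→(p0,b,+1)
state=p0 head=4 tape=_bbbb[a]bb_   (p0,a)→(p0,b,+1)
state=p0 head=5 tape=_bbbbb[b]b_   (p0,b)→(p0,b,+1)
state=p0 head=6 tape=_bbbbbb[b]_   (p0,b)→(p0,b,+1)
state=p0 head=7 tape=_bbbbbbb[_]   (p0,_)→(p1,_,-1)
state=p1 head=6 tape=_bbbbbb[b]_   (p1,b)→(p1,a,-1)
state=p1 head=5 tape=_bbbbb[b]a_   (p1,b)→(p1,a,-1)
state=p1 head=4 tape=_bbbb[b]aa_   (p1,b)→(p1,a,-1)
state=p1 head=3 tape=_bbb[b]aaa_   (p1,b)→(p1,a,-1)
state=p1 head=2 tape=_bb[b]aaaa_   (p1,b)→(p1,a,-1)
state=p1 head=1 tape=_b[b]aaaaa_   (p1,b)→(p1,a,-1)
state=p1 head=0 tape=_[b]aaaaaa_   (p1,b)→(p1,a,-1)
state=p1 head=-1 tape=[_]aaaaaaa_   (p1,_)→(p0,b,+1)
state=p0 head=0 tape=b[a]aaaaaa_   (p0,a)→(p0,b,+1)
state=p0 head=1 tape=bb[a]aaaaa_   (p0,a)→(p0,b,+1)
state=p0 head=2 tape=bbb[a]aaaa_   (p0,a)→(p0,b,+1)
state=p0 head=3 tape=bbbb[a]aaa_   (p0,a)→(p0,b,+1)
state=p0 head=4 tape=bbbbb[a]aa_   (p0,a)→(p0,b,+1)
state=p0 head=5 tape=bbbbbb[a]a_   (p0,a)→(p0,b,+1)
state=p0 head=6 tape=bbbbbbb[a]_   (p0,a)→(p0,b,+1)
state=p0 head=7 tape=bbbbbbbb[_]   (p0,_)→(p1,_,-1)
state=p1 head=6 tape=bbbbbbb[b]_   (p1,b)→(p1,a,-1)
state=p1 head=5 tape=bbbbbb[b]a_   (p1,b)→(p1,a,-1)
state=p1 head=4 tape=bbbbb[b]aa_
After 26 steps: state p1, head at 4, tape bbbbbbaa.

state p1, head at 4, tape bbbbbbaa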